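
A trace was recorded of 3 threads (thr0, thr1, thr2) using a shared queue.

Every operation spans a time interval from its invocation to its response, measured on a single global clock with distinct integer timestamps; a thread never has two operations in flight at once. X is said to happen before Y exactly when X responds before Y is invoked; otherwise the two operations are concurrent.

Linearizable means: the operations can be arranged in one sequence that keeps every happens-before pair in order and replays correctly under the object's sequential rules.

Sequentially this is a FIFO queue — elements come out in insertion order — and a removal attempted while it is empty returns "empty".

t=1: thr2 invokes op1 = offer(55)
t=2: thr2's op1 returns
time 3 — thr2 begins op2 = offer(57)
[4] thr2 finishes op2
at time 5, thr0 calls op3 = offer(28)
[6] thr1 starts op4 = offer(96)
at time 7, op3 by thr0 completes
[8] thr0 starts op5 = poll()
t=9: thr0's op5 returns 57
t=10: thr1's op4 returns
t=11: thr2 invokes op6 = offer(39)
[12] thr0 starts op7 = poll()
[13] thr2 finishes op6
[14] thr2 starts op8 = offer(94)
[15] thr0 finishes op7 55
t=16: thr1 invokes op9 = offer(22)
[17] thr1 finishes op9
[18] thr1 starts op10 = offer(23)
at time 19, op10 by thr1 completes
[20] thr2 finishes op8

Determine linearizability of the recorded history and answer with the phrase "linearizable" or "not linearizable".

not linearizable

through event 8 a valid linearization exists; event 9 (op5 responding at time 9) ends that
exactly one order of the 4 completed ops respects real time; the queue replay fails
no completion choice of the 1 pending operation (op4) rescues it — every subset was tried
take op1, op2, op3, op5 (pending dropped): step 4 already fails, because op5 poll() → 57 cannot occur there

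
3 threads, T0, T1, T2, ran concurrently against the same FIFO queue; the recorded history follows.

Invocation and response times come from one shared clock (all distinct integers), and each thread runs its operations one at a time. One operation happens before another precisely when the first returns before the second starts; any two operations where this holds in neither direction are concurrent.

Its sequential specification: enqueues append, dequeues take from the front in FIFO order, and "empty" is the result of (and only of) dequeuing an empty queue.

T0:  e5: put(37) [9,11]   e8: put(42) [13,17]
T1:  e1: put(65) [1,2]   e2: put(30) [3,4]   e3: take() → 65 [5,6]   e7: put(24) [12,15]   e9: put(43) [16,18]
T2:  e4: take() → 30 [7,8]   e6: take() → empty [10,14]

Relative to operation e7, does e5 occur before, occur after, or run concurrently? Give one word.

e5 spans [9,11], e7 spans [12,15]
resp(e5)=11 < inv(e7)=12

before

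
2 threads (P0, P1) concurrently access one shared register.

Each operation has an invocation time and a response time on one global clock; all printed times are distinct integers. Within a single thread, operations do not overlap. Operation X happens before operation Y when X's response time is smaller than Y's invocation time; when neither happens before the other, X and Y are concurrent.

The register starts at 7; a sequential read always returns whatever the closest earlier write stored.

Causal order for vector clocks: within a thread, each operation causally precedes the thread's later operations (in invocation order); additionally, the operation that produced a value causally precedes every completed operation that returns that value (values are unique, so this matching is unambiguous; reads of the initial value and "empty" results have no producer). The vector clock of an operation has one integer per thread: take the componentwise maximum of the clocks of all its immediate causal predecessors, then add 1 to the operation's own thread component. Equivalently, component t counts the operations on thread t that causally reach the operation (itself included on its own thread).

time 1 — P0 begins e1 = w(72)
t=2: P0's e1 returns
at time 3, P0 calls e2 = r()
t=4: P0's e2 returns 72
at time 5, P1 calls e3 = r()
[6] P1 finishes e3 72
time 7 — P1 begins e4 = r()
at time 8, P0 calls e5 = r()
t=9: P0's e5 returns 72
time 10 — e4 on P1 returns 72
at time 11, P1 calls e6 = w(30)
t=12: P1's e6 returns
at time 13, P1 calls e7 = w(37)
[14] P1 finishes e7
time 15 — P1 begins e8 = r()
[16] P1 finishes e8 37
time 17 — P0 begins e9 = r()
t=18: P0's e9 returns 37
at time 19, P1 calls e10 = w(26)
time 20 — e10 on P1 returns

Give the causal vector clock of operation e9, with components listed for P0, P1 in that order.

(4, 4)

invoked at 1, e1 has no predecessors; its own P0 bump gives (1, 0)
from VC(e1)=(1, 0), e3 (invoked 5) maxes components and bumps P1 → (1, 1)
from VC(e1)=(1, 0), e2 (invoked 3) maxes components and bumps P0 → (2, 0)
from VC(e1)=(1, 0), VC(e3)=(1, 1), e4 (invoked 7) maxes components and bumps P1 → (1, 2)
from VC(e1)=(1, 0), VC(e2)=(2, 0), e5 (invoked 8) maxes components and bumps P0 → (3, 0)
from VC(e4)=(1, 2), e6 (invoked 11) maxes components and bumps P1 → (1, 3)
from VC(e6)=(1, 3), e7 (invoked 13) maxes components and bumps P1 → (1, 4)
from VC(e7)=(1, 4), e8 (invoked 15) maxes components and bumps P1 → (1, 5)
from VC(e8)=(1, 5), e10 (invoked 19) maxes components and bumps P1 → (1, 6)
from VC(e5)=(3, 0), VC(e7)=(1, 4), e9 (invoked 17) maxes components and bumps P0 → (4, 4)
target: VC(e9) = (4, 4)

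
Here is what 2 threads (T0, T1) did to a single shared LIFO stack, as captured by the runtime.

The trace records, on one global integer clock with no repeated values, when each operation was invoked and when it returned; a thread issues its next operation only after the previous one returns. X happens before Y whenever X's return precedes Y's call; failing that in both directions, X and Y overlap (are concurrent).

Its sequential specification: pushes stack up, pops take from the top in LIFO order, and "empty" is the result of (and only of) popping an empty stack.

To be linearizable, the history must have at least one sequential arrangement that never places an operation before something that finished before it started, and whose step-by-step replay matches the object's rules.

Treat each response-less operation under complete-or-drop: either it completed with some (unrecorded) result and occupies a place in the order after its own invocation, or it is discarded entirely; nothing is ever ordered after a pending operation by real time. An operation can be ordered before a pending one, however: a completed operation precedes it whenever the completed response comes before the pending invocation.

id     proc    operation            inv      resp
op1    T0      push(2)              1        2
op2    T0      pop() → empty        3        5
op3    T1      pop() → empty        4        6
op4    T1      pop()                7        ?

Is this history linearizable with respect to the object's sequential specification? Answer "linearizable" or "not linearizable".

not linearizable

through event 5 a valid linearization exists; event 6 (op3 responding at time 6) ends that
no legal order exists: 2 real-time-consistent candidates over 3 completed LIFO stack operations, all rejected
one such order, op1, op2, op3, breaks at step 2 where op2 pop() → empty is illegal
one such order, op1, op3, op2, breaks at step 2 where op3 pop() → empty is illegal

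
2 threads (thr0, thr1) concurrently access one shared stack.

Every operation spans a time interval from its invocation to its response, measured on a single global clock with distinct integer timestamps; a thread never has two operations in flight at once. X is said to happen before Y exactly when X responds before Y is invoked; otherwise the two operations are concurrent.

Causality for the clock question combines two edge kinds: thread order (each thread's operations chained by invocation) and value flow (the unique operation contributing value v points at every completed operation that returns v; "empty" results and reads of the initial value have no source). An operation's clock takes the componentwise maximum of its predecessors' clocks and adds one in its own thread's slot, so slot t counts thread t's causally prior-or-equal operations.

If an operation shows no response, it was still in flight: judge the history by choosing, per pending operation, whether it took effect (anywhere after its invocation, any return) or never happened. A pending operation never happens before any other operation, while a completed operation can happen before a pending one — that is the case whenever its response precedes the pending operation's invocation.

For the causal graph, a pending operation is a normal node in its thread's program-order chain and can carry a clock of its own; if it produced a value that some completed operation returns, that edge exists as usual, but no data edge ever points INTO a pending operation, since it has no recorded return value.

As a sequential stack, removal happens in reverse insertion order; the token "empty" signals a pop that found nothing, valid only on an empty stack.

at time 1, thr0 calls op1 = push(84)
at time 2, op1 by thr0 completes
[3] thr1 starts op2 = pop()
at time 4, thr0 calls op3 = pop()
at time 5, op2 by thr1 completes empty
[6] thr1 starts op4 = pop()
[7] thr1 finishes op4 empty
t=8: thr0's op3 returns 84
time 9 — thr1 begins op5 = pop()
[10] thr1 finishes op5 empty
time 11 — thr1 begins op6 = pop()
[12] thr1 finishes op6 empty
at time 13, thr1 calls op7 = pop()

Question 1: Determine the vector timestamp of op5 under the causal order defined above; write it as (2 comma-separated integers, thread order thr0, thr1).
(0, 3)

no predecessors for op2 (invoked 3): thr1 increments from zero → (0, 1)
no predecessors for op1 (invoked 1): thr0 increments from zero → (1, 0)
op4, invoked 6, takes VC(op2)=(0, 1) under max, adds 1 for thr1 → (0, 2)
op3, invoked 4, takes VC(op1)=(1, 0) under max, adds 1 for thr0 → (2, 0)
op5, invoked 9, takes VC(op4)=(0, 2) under max, adds 1 for thr1 → (0, 3)
op6, invoked 11, takes VC(op5)=(0, 3) under max, adds 1 for thr1 → (0, 4)
op7, invoked 13, takes VC(op6)=(0, 4) under max, adds 1 for thr1 → (0, 5)
target: VC(op5) = (0, 3)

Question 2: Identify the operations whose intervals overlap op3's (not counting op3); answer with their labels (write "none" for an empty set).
op2, op4

concurrent with op3 ([4,8]): every op whose interval crosses 4..8
op1 [1,2]: before
op2 [3,5]: concurrent
op4 [6,7]: concurrent
op5 [9,10]: after
op6 [11,12]: after
op7 [13,…): after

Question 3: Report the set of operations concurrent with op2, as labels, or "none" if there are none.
op3

op2 spans [3,5]: anything still running between times 3 and 5 counts as concurrent
op1 [1,2]: before
op3 [4,8]: concurrent
op4 [6,7]: after
op5 [9,10]: after
op6 [11,12]: after
op7 [13,…): after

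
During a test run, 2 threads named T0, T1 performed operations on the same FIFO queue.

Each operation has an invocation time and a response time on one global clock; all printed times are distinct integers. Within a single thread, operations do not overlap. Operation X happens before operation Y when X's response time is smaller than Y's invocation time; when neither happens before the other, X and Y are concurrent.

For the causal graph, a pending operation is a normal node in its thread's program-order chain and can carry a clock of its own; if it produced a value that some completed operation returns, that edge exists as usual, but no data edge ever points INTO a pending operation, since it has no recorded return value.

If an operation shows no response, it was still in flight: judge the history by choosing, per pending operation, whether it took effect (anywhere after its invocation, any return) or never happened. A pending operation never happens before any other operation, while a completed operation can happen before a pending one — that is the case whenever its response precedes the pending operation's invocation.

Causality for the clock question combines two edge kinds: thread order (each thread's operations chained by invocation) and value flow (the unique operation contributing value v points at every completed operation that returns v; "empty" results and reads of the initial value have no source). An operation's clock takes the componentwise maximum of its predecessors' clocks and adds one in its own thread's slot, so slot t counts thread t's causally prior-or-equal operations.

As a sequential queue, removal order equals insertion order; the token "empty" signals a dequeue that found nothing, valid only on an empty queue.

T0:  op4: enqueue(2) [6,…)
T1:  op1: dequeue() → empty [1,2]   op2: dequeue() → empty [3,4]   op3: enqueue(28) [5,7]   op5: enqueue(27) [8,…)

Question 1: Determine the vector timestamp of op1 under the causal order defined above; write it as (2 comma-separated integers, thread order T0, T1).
Answer: (0, 1)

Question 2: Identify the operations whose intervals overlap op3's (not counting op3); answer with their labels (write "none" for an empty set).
Answer: op4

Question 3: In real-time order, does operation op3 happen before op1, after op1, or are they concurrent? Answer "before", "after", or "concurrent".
Answer: after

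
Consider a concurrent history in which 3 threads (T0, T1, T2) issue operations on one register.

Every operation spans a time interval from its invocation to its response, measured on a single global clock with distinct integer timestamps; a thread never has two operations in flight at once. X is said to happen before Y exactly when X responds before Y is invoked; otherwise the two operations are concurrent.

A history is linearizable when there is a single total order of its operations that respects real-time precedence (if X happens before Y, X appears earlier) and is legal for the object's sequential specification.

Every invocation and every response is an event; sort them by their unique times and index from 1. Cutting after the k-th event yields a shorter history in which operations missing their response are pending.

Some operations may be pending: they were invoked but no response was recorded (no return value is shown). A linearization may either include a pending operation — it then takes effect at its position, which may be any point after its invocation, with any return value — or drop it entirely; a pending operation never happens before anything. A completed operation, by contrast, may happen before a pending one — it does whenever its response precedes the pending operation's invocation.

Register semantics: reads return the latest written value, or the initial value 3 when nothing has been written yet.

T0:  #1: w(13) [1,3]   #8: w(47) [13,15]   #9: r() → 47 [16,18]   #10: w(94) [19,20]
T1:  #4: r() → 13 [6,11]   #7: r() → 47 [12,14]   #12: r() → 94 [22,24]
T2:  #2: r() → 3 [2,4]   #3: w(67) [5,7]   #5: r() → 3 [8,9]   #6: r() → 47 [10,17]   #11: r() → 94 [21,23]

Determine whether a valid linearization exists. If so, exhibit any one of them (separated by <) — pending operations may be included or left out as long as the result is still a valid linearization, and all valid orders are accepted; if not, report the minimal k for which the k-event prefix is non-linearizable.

already the first 9 events (up to #5's response at time 9) admit no linearization; the first 8 still do
checked exhaustively: 2 real-time-consistent orders of 4 completed operations, zero legal register replays
completion choices over the 1 pending operation (#4) were checked; none helps
one such order, #1, #2, #3, #5 (pending dropped), breaks at step 2 where #2 r() → 3 is illegal
one such order, #2, #1, #3, #5 (pending dropped), breaks at step 4 where #5 r() → 3 is illegal

not linearizable — minimal violating prefix: 9 events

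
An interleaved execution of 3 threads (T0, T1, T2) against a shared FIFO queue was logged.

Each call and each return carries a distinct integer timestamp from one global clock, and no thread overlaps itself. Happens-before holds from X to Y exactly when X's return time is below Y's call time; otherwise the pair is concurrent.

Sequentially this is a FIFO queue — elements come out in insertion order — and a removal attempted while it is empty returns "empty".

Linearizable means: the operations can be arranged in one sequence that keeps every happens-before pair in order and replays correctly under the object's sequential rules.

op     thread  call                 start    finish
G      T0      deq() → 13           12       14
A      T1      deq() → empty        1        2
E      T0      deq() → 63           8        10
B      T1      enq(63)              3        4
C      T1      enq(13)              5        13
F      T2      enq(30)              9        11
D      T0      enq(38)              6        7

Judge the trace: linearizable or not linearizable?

linearizable

one valid linearization: A, B, C, D, E, F, G
step 1: A deq() → empty — queue <>
step 2: B enq(63) — queue <63>
step 3: C enq(13) — queue <63,13>
step 4: D enq(38) — queue <63,13,38>
step 5: E deq() → 63 — queue <13,38>
step 6: F enq(30) — queue <13,38,30>
step 7: G deq() → 13 — queue <38,30>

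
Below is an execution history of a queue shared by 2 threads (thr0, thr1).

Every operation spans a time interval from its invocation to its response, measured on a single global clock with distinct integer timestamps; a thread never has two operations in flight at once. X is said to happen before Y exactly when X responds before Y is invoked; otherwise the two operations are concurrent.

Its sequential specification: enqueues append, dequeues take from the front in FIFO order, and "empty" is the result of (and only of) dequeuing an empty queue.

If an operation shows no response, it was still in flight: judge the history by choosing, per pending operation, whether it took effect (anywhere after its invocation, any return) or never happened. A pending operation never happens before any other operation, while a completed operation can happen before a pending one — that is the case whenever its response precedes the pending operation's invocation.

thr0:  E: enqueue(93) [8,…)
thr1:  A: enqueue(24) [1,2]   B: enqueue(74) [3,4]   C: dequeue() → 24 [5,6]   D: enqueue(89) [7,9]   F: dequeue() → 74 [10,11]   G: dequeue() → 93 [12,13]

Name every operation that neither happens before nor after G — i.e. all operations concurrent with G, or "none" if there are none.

E

G spans [12,13]: anything still running between times 12 and 13 counts as concurrent
A [1,2]: before
B [3,4]: before
C [5,6]: before
D [7,9]: before
E [8,…): concurrent
F [10,11]: before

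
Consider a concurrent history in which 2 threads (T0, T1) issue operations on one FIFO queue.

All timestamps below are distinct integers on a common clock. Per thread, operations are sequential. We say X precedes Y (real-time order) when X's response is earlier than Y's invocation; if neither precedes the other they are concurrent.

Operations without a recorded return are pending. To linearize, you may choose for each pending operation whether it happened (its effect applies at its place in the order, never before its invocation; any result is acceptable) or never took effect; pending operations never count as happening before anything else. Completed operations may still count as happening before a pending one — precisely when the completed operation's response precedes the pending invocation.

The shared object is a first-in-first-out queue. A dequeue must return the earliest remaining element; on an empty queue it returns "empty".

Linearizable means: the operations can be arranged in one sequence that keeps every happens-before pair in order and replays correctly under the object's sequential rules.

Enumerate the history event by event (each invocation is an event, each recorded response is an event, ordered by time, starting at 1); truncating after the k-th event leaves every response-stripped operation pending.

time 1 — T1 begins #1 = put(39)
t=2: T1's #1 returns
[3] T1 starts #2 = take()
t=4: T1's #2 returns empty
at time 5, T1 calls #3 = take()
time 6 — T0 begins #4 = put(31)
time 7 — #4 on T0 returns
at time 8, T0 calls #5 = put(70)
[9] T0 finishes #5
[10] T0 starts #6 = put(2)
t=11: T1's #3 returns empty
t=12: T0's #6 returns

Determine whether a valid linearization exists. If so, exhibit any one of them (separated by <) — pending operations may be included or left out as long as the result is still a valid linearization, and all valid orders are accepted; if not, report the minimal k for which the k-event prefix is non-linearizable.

through event 3 a valid linearization exists; event 4 (#2 responding at time 4) ends that
the sole real-time-consistent order of 2 completed operations fails the FIFO queue replay
for example #1, #2 fails at step 2: #2 take() → empty is not legal there

not linearizable — minimal violating prefix: 4 events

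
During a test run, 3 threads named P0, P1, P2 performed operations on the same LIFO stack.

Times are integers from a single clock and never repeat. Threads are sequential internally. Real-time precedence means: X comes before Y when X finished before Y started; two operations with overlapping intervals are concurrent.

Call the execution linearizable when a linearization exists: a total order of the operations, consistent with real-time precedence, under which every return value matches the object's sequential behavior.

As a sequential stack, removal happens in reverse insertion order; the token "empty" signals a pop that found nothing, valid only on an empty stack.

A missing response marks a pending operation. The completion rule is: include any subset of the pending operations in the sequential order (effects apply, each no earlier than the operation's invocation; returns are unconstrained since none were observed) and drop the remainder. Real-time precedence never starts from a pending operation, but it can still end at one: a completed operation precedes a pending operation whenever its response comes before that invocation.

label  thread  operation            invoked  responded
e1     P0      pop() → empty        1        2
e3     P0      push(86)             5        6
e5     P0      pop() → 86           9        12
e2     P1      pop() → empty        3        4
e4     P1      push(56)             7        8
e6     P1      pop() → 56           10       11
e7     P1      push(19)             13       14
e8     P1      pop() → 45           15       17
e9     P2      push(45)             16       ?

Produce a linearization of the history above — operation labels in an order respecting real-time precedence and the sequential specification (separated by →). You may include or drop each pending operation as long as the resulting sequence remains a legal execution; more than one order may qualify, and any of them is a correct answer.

e1 → e2 → e3 → e4 → e6 → e5 → e7 → e9 → e8

after step 1 (e1 pop() → empty): stack <>
after step 2 (e2 pop() → empty): stack <>
after step 3 (e3 push(86)): stack <86>
after step 4 (e4 push(56)): stack <86,56>
after step 5 (e6 pop() → 56): stack <86>
after step 6 (e5 pop() → 86): stack <>
after step 7 (e7 push(19)): stack <19>
after step 8 (e9 push(45) (pending, included)): stack <19,45>
after step 9 (e8 pop() → 45): stack <19>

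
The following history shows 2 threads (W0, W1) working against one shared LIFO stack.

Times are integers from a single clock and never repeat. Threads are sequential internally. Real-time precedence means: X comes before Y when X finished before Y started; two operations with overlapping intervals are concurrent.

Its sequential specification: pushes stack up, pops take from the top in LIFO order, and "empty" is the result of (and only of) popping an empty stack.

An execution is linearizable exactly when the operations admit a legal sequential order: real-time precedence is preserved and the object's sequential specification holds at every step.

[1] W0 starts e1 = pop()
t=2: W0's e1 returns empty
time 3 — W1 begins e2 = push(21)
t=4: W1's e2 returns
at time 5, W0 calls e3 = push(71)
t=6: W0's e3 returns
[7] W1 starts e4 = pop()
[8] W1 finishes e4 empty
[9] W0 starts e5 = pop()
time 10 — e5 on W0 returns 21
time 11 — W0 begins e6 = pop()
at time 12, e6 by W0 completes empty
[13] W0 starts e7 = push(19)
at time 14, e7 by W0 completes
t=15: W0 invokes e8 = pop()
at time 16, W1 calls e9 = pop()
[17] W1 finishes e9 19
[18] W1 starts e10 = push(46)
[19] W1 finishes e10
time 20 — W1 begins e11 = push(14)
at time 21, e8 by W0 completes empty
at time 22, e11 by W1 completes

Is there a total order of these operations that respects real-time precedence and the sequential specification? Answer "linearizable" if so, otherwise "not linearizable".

not linearizable

through event 7 a valid linearization exists; event 8 (e4 responding at time 8) ends that
the completed operations (4 total) allow one real-time order; the LIFO stack replay rejects it
take e1, e2, e3, e4: step 4 already fails, because e4 pop() → empty cannot occur there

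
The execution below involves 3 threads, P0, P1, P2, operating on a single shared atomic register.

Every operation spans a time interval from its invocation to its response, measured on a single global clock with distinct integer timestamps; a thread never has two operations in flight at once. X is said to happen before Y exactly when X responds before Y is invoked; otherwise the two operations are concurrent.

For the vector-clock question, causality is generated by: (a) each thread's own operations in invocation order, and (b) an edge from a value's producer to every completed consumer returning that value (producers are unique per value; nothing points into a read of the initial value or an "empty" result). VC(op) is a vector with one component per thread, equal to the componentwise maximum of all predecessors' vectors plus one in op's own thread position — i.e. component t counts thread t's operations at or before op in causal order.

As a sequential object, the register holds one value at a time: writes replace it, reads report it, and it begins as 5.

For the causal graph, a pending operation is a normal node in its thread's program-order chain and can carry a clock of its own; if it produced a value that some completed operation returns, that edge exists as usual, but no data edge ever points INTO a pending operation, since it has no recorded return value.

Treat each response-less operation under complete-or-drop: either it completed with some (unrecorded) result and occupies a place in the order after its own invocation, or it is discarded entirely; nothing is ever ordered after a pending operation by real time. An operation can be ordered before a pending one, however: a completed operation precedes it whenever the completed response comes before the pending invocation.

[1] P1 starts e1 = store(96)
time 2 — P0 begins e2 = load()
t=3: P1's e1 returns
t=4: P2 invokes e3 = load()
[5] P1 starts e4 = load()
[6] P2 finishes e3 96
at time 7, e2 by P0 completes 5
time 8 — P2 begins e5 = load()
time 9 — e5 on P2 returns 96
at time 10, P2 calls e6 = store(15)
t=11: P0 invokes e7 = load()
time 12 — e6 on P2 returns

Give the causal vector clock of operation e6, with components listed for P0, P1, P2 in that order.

(0, 1, 3)

VC(e1, invoked at 1): no causal predecessors; +1 on P1 → (0, 1, 0)
VC(e2, invoked at 2): no causal predecessors; +1 on P0 → (1, 0, 0)
VC(e3, invoked at 4): max of VC(e1)=(0, 1, 0), then +1 on thread P2 → (0, 1, 1)
VC(e4, invoked at 5): max of VC(e1)=(0, 1, 0), then +1 on thread P1 → (0, 2, 0)
VC(e7, invoked at 11): max of VC(e2)=(1, 0, 0), then +1 on thread P0 → (2, 0, 0)
VC(e5, invoked at 8): max of VC(e1)=(0, 1, 0), VC(e3)=(0, 1, 1), then +1 on thread P2 → (0, 1, 2)
VC(e6, invoked at 10): max of VC(e5)=(0, 1, 2), then +1 on thread P2 → (0, 1, 3)
target: VC(e6) = (0, 1, 3)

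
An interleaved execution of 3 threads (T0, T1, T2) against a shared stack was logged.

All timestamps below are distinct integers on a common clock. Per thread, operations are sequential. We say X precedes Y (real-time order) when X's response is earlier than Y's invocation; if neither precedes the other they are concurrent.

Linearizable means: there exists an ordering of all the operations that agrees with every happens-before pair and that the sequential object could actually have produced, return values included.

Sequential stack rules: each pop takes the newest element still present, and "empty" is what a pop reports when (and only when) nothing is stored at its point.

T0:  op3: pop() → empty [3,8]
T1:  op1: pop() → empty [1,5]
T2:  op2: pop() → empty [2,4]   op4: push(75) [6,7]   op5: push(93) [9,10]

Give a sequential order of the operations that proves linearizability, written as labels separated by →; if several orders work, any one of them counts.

op1 → op2 → op3 → op4 → op5

1. op1 pop() → empty, leaving stack <>
2. op2 pop() → empty, leaving stack <>
3. op3 pop() → empty, leaving stack <>
4. op4 push(75), leaving stack <75>
5. op5 push(93), leaving stack <75,93>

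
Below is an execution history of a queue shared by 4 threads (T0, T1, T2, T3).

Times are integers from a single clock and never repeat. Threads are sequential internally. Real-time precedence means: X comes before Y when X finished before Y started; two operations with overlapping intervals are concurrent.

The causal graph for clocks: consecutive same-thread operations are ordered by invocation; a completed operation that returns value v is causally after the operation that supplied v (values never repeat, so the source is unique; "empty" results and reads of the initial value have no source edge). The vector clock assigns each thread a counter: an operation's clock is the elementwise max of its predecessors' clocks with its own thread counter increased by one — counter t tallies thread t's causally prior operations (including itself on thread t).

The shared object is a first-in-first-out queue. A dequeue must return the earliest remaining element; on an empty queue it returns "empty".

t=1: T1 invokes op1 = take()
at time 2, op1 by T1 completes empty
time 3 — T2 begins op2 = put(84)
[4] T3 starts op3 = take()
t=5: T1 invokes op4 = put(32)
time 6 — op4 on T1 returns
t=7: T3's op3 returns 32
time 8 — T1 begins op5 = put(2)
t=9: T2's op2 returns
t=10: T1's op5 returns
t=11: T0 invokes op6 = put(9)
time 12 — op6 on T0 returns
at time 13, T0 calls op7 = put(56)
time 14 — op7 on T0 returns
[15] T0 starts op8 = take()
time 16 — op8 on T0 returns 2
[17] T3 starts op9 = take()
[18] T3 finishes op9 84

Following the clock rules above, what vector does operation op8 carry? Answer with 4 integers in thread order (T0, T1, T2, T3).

no predecessors for op2 (invoked 3): T2 increments from zero → (0, 0, 1, 0)
no predecessors for op1 (invoked 1): T1 increments from zero → (0, 1, 0, 0)
no predecessors for op6 (invoked 11): T0 increments from zero → (1, 0, 0, 0)
merge at op4 (invoked 5): VC(op1)=(0, 1, 0, 0), own-thread bump on T1 → (0, 2, 0, 0)
merge at op7 (invoked 13): VC(op6)=(1, 0, 0, 0), own-thread bump on T0 → (2, 0, 0, 0)
merge at op3 (invoked 4): VC(op4)=(0, 2, 0, 0), own-thread bump on T3 → (0, 2, 0, 1)
merge at op5 (invoked 8): VC(op4)=(0, 2, 0, 0), own-thread bump on T1 → (0, 3, 0, 0)
merge at op9 (invoked 17): VC(op2)=(0, 0, 1, 0), VC(op3)=(0, 2, 0, 1), own-thread bump on T3 → (0, 2, 1, 2)
merge at op8 (invoked 15): VC(op5)=(0, 3, 0, 0), VC(op7)=(2, 0, 0, 0), own-thread bump on T0 → (3, 3, 0, 0)
target: VC(op8) = (3, 3, 0, 0)

(3, 3, 0, 0)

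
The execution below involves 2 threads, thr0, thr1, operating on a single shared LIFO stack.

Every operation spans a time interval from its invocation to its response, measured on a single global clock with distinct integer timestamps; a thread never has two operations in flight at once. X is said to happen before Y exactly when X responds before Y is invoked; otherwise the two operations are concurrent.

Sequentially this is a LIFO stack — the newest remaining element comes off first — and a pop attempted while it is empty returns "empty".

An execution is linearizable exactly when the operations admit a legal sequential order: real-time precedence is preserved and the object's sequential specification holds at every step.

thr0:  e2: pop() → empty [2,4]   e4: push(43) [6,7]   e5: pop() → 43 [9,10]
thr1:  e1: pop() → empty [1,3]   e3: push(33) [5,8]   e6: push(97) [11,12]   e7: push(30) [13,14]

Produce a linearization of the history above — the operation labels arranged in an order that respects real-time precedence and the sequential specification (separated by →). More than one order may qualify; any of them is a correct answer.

after step 1 (e1 pop() → empty): stack <>
after step 2 (e2 pop() → empty): stack <>
after step 3 (e3 push(33)): stack <33>
after step 4 (e4 push(43)): stack <33,43>
after step 5 (e5 pop() → 43): stack <33>
after step 6 (e6 push(97)): stack <33,97>
after step 7 (e7 push(30)): stack <33,97,30>

e1 → e2 → e3 → e4 → e5 → e6 → e7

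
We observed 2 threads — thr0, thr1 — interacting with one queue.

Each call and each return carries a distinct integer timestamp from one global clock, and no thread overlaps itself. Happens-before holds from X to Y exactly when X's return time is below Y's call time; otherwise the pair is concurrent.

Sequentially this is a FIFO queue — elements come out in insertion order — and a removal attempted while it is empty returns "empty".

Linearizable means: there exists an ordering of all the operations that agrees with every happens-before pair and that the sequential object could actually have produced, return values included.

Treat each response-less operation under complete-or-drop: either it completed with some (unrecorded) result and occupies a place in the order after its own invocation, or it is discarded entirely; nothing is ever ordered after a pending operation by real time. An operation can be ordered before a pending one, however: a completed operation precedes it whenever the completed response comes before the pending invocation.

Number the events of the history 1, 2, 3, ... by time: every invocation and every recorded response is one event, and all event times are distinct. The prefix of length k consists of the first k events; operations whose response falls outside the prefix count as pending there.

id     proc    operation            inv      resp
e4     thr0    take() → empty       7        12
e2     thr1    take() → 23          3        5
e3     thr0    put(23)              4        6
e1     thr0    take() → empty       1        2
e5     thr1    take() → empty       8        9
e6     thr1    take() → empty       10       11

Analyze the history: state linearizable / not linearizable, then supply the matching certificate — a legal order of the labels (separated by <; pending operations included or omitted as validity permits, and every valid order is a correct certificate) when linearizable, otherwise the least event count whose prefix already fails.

step 1: e1 take() → empty — queue <>
step 2: e3 put(23) — queue <23>
step 3: e2 take() → 23 — queue <>
step 4: e4 take() → empty — queue <>
step 5: e5 take() → empty — queue <>
step 6: e6 take() → empty — queue <>

linearizable — witness: e1 < e3 < e2 < e4 < e5 < e6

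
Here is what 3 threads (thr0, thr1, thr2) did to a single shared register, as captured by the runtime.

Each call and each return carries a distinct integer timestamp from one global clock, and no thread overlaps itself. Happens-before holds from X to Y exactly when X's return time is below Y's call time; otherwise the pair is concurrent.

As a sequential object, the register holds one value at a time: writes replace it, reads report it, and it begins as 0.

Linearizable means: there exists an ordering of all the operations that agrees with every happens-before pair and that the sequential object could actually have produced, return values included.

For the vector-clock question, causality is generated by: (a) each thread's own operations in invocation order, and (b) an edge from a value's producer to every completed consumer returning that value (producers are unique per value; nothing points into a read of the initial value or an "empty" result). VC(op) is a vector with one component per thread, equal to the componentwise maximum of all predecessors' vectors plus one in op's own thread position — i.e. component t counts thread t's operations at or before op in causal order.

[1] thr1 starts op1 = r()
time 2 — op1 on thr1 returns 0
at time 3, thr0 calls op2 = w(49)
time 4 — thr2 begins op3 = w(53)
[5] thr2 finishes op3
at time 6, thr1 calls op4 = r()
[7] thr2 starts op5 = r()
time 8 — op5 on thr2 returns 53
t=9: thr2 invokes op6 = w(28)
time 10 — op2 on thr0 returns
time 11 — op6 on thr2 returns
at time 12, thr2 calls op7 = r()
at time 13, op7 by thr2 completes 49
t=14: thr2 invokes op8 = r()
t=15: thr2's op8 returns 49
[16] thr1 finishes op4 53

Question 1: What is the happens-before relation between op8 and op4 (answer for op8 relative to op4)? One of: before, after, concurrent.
op8 spans [14,15], op4 spans [6,16]
the intervals overlap in both directions

concurrent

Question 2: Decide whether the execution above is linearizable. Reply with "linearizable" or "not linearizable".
one valid linearization: op1, op3, op4, op5, op6, op2, op7, op8
step 1: op1 r() → 0 — value 0
step 2: op3 w(53) — value 53
step 3: op4 r() → 53 — value 53
step 4: op5 r() → 53 — value 53
step 5: op6 w(28) — value 28
step 6: op2 w(49) — value 49
step 7: op7 r() → 49 — value 49
step 8: op8 r() → 49 — value 49

linearizable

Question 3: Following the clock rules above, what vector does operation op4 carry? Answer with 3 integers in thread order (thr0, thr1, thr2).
op3 (invocation 4): nothing precedes it; thr2's component alone gives (0, 0, 1)
op1 (invocation 1): nothing precedes it; thr1's component alone gives (0, 1, 0)
op2 (invocation 3): nothing precedes it; thr0's component alone gives (1, 0, 0)
from VC(op3)=(0, 0, 1), op5 (invoked 7) maxes components and bumps thr2 → (0, 0, 2)
from VC(op5)=(0, 0, 2), op6 (invoked 9) maxes components and bumps thr2 → (0, 0, 3)
from VC(op1)=(0, 1, 0), VC(op3)=(0, 0, 1), op4 (invoked 6) maxes components and bumps thr1 → (0, 2, 1)
from VC(op2)=(1, 0, 0), VC(op6)=(0, 0, 3), op7 (invoked 12) maxes components and bumps thr2 → (1, 0, 4)
from VC(op2)=(1, 0, 0), VC(op7)=(1, 0, 4), op8 (invoked 14) maxes components and bumps thr2 → (1, 0, 5)
target: VC(op4) = (0, 2, 1)

(0, 2, 1)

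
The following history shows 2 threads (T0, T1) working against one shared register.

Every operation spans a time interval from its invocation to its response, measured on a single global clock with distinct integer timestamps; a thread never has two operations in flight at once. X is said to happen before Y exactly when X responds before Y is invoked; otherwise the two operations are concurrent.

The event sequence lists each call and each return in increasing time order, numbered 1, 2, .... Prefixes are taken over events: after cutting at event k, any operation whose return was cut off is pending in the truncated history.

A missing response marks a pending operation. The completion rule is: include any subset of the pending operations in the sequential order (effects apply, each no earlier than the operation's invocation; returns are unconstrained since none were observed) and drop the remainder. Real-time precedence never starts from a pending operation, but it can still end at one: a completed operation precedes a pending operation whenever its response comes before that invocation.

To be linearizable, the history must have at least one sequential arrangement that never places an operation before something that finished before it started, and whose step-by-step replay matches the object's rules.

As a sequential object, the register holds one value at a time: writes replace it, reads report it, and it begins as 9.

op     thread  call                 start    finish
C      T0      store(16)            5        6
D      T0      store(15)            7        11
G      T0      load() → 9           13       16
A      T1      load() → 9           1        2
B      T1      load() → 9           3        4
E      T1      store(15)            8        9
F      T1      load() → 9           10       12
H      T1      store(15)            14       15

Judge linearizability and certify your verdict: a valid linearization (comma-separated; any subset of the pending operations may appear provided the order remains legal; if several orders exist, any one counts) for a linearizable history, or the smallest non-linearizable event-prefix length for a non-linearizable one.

the violation lands at event 12, F's response at time 12: events 1..11 linearize, events 1..12 do not
no legal order exists: 3 real-time-consistent candidates over 6 completed register operations, all rejected
e.g. A, B, C, D, E, F: illegal at step 6, since F load() → 9 cannot apply there
e.g. A, B, C, E, D, F: illegal at step 6, since F load() → 9 cannot apply there

not linearizable — minimal violating prefix: 12 events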